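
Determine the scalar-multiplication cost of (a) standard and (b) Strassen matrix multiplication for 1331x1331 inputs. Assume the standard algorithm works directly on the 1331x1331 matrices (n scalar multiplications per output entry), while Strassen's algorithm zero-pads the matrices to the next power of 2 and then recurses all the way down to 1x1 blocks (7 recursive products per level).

Matrix multiplication for 1331x1331 matrices:

Strassen's algorithm requires power-of-2 dimensions. Pad 1331x1331 to 2048x2048 (next power of 2).

Standard algorithm: 1331^3 = 2357947691 multiplications
Strassen's algorithm: 7^(log2(2048)) = 7^11 = 1977326743 multiplications
Savings: 2357947691 - 1977326743 = 380620948 multiplications

Standard: 2357947691 multiplications (1331^3). Strassen: 1977326743 multiplications (7^11, after padding to 2048x2048). Strassen reduces 8 recursive multiplications to 7 at each level.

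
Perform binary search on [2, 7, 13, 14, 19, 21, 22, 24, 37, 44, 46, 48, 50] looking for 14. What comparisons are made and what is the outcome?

Binary search for 14 in [2, 7, 13, 14, 19, 21, 22, 24, 37, 44, 46, 48, 50]:

lo=0, hi=12, mid=6, arr[mid]=22 -> 22 > 14, search left half
lo=0, hi=5, mid=2, arr[mid]=13 -> 13 < 14, search right half
lo=3, hi=5, mid=4, arr[mid]=19 -> 19 > 14, search left half
lo=3, hi=3, mid=3, arr[mid]=14 -> Found target at index 3!

Binary search finds 14 at index 3 after 4 comparisons. The search repeatedly halves the search space by comparing with the middle element.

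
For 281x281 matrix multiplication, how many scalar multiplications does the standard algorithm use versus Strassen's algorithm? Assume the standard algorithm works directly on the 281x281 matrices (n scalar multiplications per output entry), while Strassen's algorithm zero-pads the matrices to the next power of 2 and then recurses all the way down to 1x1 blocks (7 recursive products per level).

Matrix multiplication for 281x281 matrices:

Strassen's algorithm requires power-of-2 dimensions. Pad 281x281 to 512x512 (next power of 2).

Standard algorithm: 281^3 = 22188041 multiplications
Strassen's algorithm: 7^(log2(512)) = 7^9 = 40353607 multiplications
Difference: 22188041 - 40353607 = -18165566 (Strassen uses MORE here due to padding overhead — for small or just-over-power-of-2 n, padding can outweigh the per-level savings)

Standard: 22188041 multiplications (281^3). Strassen: 40353607 multiplications (7^9, after padding to 512x512). Strassen reduces 8 recursive multiplications to 7 at each level.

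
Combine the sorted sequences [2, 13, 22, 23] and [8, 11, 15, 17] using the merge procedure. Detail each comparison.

Merging process:

Compare 2 vs 8: take 2 from left. Merged: [2]
Compare 13 vs 8: take 8 from right. Merged: [2, 8]
Compare 13 vs 11: take 11 from right. Merged: [2, 8, 11]
Compare 13 vs 15: take 13 from left. Merged: [2, 8, 11, 13]
Compare 22 vs 15: take 15 from right. Merged: [2, 8, 11, 13, 15]
Compare 22 vs 17: take 17 from right. Merged: [2, 8, 11, 13, 15, 17]
Append remaining from left: [22, 23]. Merged: [2, 8, 11, 13, 15, 17, 22, 23]

Final merged array: [2, 8, 11, 13, 15, 17, 22, 23]
Total comparisons: 6

The merged array is [2, 8, 11, 13, 15, 17, 22, 23], requiring 6 comparisons. The merge step runs in O(n) time where n is the total number of elements.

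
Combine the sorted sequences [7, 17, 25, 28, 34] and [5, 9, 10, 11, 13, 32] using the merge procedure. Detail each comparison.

Merging process:

Compare 7 vs 5: take 5 from right. Merged: [5]
Compare 7 vs 9: take 7 from left. Merged: [5, 7]
Compare 17 vs 9: take 9 from right. Merged: [5, 7, 9]
Compare 17 vs 10: take 10 from right. Merged: [5, 7, 9, 10]
Compare 17 vs 11: take 11 from right. Merged: [5, 7, 9, 10, 11]
Compare 17 vs 13: take 13 from right. Merged: [5, 7, 9, 10, 11, 13]
Compare 17 vs 32: take 17 from left. Merged: [5, 7, 9, 10, 11, 13, 17]
Compare 25 vs 32: take 25 from left. Merged: [5, 7, 9, 10, 11, 13, 17, 25]
Compare 28 vs 32: take 28 from left. Merged: [5, 7, 9, 10, 11, 13, 17, 25, 28]
Compare 34 vs 32: take 32 from right. Merged: [5, 7, 9, 10, 11, 13, 17, 25, 28, 32]
Append remaining from left: [34]. Merged: [5, 7, 9, 10, 11, 13, 17, 25, 28, 32, 34]

Final merged array: [5, 7, 9, 10, 11, 13, 17, 25, 28, 32, 34]
Total comparisons: 10

The merged array is [5, 7, 9, 10, 11, 13, 17, 25, 28, 32, 34], requiring 10 comparisons. The merge step runs in O(n) time where n is the total number of elements.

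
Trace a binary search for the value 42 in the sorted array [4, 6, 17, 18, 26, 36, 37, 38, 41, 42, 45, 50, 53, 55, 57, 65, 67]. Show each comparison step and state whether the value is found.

Binary search for 42 in [4, 6, 17, 18, 26, 36, 37, 38, 41, 42, 45, 50, 53, 55, 57, 65, 67]:

lo=0, hi=16, mid=8, arr[mid]=41 -> 41 < 42, search right half
lo=9, hi=16, mid=12, arr[mid]=53 -> 53 > 42, search left half
lo=9, hi=11, mid=10, arr[mid]=45 -> 45 > 42, search left half
lo=9, hi=9, mid=9, arr[mid]=42 -> Found target at index 9!

Binary search finds 42 at index 9 after 4 comparisons. The search repeatedly halves the search space by comparing with the middle element.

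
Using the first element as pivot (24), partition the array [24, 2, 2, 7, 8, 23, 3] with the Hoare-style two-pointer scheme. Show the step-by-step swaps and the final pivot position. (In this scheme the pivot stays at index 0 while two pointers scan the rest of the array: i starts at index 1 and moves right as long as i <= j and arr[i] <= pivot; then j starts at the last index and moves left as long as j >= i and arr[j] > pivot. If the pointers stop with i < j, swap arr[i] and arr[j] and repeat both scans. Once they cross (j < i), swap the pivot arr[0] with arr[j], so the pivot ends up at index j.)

Hoare-style two-pointer partition with pivot = 24:

Initial array: [24, 2, 2, 7, 8, 23, 3]

Pointers start at i = 1, j = 6.
i ends at 7, j ends at 6: the pointers have crossed (j < i), so scanning stops.

Swap pivot arr[0] with arr[6] to place pivot at position 6: [3, 2, 2, 7, 8, 23, 24]
Pivot position: 6

After partitioning with pivot 24, the array becomes [3, 2, 2, 7, 8, 23, 24]. The pivot is placed at index 6. All elements to the left of the pivot are <= 24, and all elements to the right are > 24.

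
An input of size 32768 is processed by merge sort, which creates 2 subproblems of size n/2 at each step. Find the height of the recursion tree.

For divide and conquer with division factor 2:

Problem sizes at each level:
Level 0: 32768
Level 1: 16384
Level 2: 8192
Level 3: 4096
Level 4: 2048
Level 5: 1024
Level 6: 512
Level 7: 256
Level 8: 128
Level 9: 64
Level 10: 32
Level 11: 16
Level 12: 8
Level 13: 4
Level 14: 2
Level 15: 1

The root is level 0 and the size-1 base case is level 15 (the tree spans levels 0 through 15, i.e. 16 levels counting the root), so the depth is the number of divisions: log_2(32768) = 15

The recursion tree depth is log_2(32768) = 15. At each level, the problem size is divided by 2, so it takes 15 divisions to reduce to a base case of size 1. The algorithm makes 2 recursive calls at each level.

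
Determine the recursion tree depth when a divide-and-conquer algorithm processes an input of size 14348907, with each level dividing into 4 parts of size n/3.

For divide and conquer with division factor 3:

Problem sizes at each level:
Level 0: 14348907
Level 1: 4782969
Level 2: 1594323
Level 3: 531441
Level 4: 177147
Level 5: 59049
Level 6: 19683
Level 7: 6561
Level 8: 2187
Level 9: 729
Level 10: 243
Level 11: 81
Level 12: 27
Level 13: 9
Level 14: 3
Level 15: 1

The root is level 0 and the size-1 base case is level 15 (the tree spans levels 0 through 15, i.e. 16 levels counting the root), so the depth is the number of divisions: log_3(14348907) = 15

The recursion tree depth is log_3(14348907) = 15. At each level, the problem size is divided by 3, so it takes 15 divisions to reduce to a base case of size 1. The algorithm makes 4 recursive calls at each level.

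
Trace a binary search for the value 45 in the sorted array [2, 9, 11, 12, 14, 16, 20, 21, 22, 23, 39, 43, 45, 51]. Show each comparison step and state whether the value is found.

Binary search for 45 in [2, 9, 11, 12, 14, 16, 20, 21, 22, 23, 39, 43, 45, 51]:

lo=0, hi=13, mid=6, arr[mid]=20 -> 20 < 45, search right half
lo=7, hi=13, mid=10, arr[mid]=39 -> 39 < 45, search right half
lo=11, hi=13, mid=12, arr[mid]=45 -> Found target at index 12!

Binary search finds 45 at index 12 after 3 comparisons. The search repeatedly halves the search space by comparing with the middle element.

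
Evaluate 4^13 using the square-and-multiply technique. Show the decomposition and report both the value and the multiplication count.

Computing 4^13 by squaring (build up from 4^1; each line after the first costs one multiplication):

4^1 = 4
4^2 = (4^1)^2 = 4^2 = 16
4^3 = 4 * 4^2 = 4 * 16 = 64
4^6 = (4^3)^2 = 64^2 = 4096
4^12 = (4^6)^2 = 4096^2 = 16777216
4^13 = 4 * 4^12 = 4 * 16777216 = 67108864

Result: 67108864
Multiplications needed: 5 (5 lines after 4^1)

4^13 = 67108864. Using exponentiation by squaring, this requires 5 multiplications. The key idea: if the exponent is even, square the half-power; if odd, multiply by the base once.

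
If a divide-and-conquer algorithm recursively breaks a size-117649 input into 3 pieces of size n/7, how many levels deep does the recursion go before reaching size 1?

For divide and conquer with division factor 7:

Problem sizes at each level:
Level 0: 117649
Level 1: 16807
Level 2: 2401
Level 3: 343
Level 4: 49
Level 5: 7
Level 6: 1

The root is level 0 and the size-1 base case is level 6 (the tree spans levels 0 through 6, i.e. 7 levels counting the root), so the depth is the number of divisions: log_7(117649) = 6

The recursion tree depth is log_7(117649) = 6. At each level, the problem size is divided by 7, so it takes 6 divisions to reduce to a base case of size 1. The algorithm makes 3 recursive calls at each level.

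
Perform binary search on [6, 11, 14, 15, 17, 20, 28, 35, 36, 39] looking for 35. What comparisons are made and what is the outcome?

Binary search for 35 in [6, 11, 14, 15, 17, 20, 28, 35, 36, 39]:

lo=0, hi=9, mid=4, arr[mid]=17 -> 17 < 35, search right half
lo=5, hi=9, mid=7, arr[mid]=35 -> Found target at index 7!

Binary search finds 35 at index 7 after 2 comparisons. The search repeatedly halves the search space by comparing with the middle element.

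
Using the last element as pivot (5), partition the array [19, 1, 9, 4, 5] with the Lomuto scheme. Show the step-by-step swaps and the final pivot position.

Lomuto partition with pivot = 5:

Initial array: [19, 1, 9, 4, 5]

arr[0]=19 > 5: no swap
arr[1]=1 <= 5: swap with position 0, array becomes [1, 19, 9, 4, 5]
arr[2]=9 > 5: no swap
arr[3]=4 <= 5: swap with position 1, array becomes [1, 4, 9, 19, 5]

Place pivot at position 2: [1, 4, 5, 19, 9]
Pivot position: 2

After partitioning with pivot 5, the array becomes [1, 4, 5, 19, 9]. The pivot is placed at index 2. All elements to the left of the pivot are <= 5, and all elements to the right are > 5.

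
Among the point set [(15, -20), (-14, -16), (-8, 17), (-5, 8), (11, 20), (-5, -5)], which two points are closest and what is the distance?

Computing all pairwise distances among 6 points:

d((15, -20), (-14, -16)) = 29.2746
d((15, -20), (-8, 17)) = 43.566
d((15, -20), (-5, 8)) = 34.4093
d((15, -20), (11, 20)) = 40.1995
d((15, -20), (-5, -5)) = 25.0
d((-14, -16), (-8, 17)) = 33.541
d((-14, -16), (-5, 8)) = 25.632
d((-14, -16), (11, 20)) = 43.8292
d((-14, -16), (-5, -5)) = 14.2127
d((-8, 17), (-5, 8)) = 9.4868 <-- minimum
d((-8, 17), (11, 20)) = 19.2354
d((-8, 17), (-5, -5)) = 22.2036
d((-5, 8), (11, 20)) = 20.0
d((-5, 8), (-5, -5)) = 13.0
d((11, 20), (-5, -5)) = 29.6816

Closest pair: (-8, 17) and (-5, 8) with distance 9.4868

The closest pair is (-8, 17) and (-5, 8) with Euclidean distance 9.4868. For 6 points, brute-force pairwise comparison is shown above. For large n, the divide-and-conquer algorithm (sort by x, recurse on halves, check the dividing strip) achieves O(n log n).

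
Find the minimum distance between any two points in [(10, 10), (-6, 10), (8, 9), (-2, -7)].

Computing all pairwise distances among 4 points:

d((10, 10), (-6, 10)) = 16.0
d((10, 10), (8, 9)) = 2.2361 <-- minimum
d((10, 10), (-2, -7)) = 20.8087
d((-6, 10), (8, 9)) = 14.0357
d((-6, 10), (-2, -7)) = 17.4642
d((8, 9), (-2, -7)) = 18.868

Closest pair: (10, 10) and (8, 9) with distance 2.2361

The closest pair is (10, 10) and (8, 9) with Euclidean distance 2.2361. For 4 points, brute-force pairwise comparison is shown above. For large n, the divide-and-conquer algorithm (sort by x, recurse on halves, check the dividing strip) achieves O(n log n).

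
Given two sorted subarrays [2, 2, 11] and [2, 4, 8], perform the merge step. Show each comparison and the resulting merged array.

Merging process:

Compare 2 vs 2: take 2 from left. Merged: [2]
Compare 2 vs 2: take 2 from left. Merged: [2, 2]
Compare 11 vs 2: take 2 from right. Merged: [2, 2, 2]
Compare 11 vs 4: take 4 from right. Merged: [2, 2, 2, 4]
Compare 11 vs 8: take 8 from right. Merged: [2, 2, 2, 4, 8]
Append remaining from left: [11]. Merged: [2, 2, 2, 4, 8, 11]

Final merged array: [2, 2, 2, 4, 8, 11]
Total comparisons: 5

The merged array is [2, 2, 2, 4, 8, 11], requiring 5 comparisons. The merge step runs in O(n) time where n is the total number of elements.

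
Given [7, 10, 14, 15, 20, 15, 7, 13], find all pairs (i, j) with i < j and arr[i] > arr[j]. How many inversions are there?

Finding inversions in [7, 10, 14, 15, 20, 15, 7, 13]:

(1, 6): arr[1]=10 > arr[6]=7
(2, 6): arr[2]=14 > arr[6]=7
(2, 7): arr[2]=14 > arr[7]=13
(3, 6): arr[3]=15 > arr[6]=7
(3, 7): arr[3]=15 > arr[7]=13
(4, 5): arr[4]=20 > arr[5]=15
(4, 6): arr[4]=20 > arr[6]=7
(4, 7): arr[4]=20 > arr[7]=13
(5, 6): arr[5]=15 > arr[6]=7
(5, 7): arr[5]=15 > arr[7]=13

Total inversions: 10

The array has 10 inversion(s): (1,6), (2,6), (2,7), (3,6), (3,7), (4,5), (4,6), (4,7), (5,6), (5,7). Each pair (i,j) satisfies i < j and arr[i] > arr[j].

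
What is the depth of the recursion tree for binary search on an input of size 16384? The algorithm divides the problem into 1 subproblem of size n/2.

For divide and conquer with division factor 2:

Problem sizes at each level:
Level 0: 16384
Level 1: 8192
Level 2: 4096
Level 3: 2048
Level 4: 1024
Level 5: 512
Level 6: 256
Level 7: 128
Level 8: 64
Level 9: 32
Level 10: 16
Level 11: 8
Level 12: 4
Level 13: 2
Level 14: 1

The root is level 0 and the size-1 base case is level 14 (the tree spans levels 0 through 14, i.e. 15 levels counting the root), so the depth is the number of divisions: log_2(16384) = 14

The recursion tree depth is log_2(16384) = 14. At each level, the problem size is divided by 2, so it takes 14 divisions to reduce to a base case of size 1. The algorithm makes 1 recursive call at each level.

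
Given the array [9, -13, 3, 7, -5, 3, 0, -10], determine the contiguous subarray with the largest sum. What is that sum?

Using Kadane's algorithm on [9, -13, 3, 7, -5, 3, 0, -10]:

Scanning through the array:
Position 1 (value -13): max_ending_here = -4, max_so_far = 9
Position 2 (value 3): max_ending_here = 3, max_so_far = 9
Position 3 (value 7): max_ending_here = 10, max_so_far = 10
Position 4 (value -5): max_ending_here = 5, max_so_far = 10
Position 5 (value 3): max_ending_here = 8, max_so_far = 10
Position 6 (value 0): max_ending_here = 8, max_so_far = 10
Position 7 (value -10): max_ending_here = -2, max_so_far = 10

Maximum subarray: [3, 7]
Maximum sum: 10

The maximum subarray is [3, 7] with sum 10. This subarray runs from index 2 to index 3.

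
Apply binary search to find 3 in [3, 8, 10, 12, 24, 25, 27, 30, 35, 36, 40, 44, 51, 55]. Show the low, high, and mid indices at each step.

Binary search for 3 in [3, 8, 10, 12, 24, 25, 27, 30, 35, 36, 40, 44, 51, 55]:

lo=0, hi=13, mid=6, arr[mid]=27 -> 27 > 3, search left half
lo=0, hi=5, mid=2, arr[mid]=10 -> 10 > 3, search left half
lo=0, hi=1, mid=0, arr[mid]=3 -> Found target at index 0!

Binary search finds 3 at index 0 after 3 comparisons. The search repeatedly halves the search space by comparing with the middle element.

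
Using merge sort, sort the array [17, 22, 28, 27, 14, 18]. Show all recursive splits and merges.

Merge sort trace:

Split: [17, 22, 28, 27, 14, 18] -> [17, 22, 28] and [27, 14, 18]
  Split: [17, 22, 28] -> [17] and [22, 28]
    Split: [22, 28] -> [22] and [28]
    Merge: [22] + [28] -> [22, 28]
  Merge: [17] + [22, 28] -> [17, 22, 28]
  Split: [27, 14, 18] -> [27] and [14, 18]
    Split: [14, 18] -> [14] and [18]
    Merge: [14] + [18] -> [14, 18]
  Merge: [27] + [14, 18] -> [14, 18, 27]
Merge: [17, 22, 28] + [14, 18, 27] -> [14, 17, 18, 22, 27, 28]

Final sorted array: [14, 17, 18, 22, 27, 28]

The merge sort proceeds by recursively splitting the array and merging sorted halves.
After all merges, the sorted array is [14, 17, 18, 22, 27, 28].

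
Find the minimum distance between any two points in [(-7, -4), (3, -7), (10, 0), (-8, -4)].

Computing all pairwise distances among 4 points:

d((-7, -4), (3, -7)) = 10.4403
d((-7, -4), (10, 0)) = 17.4642
d((-7, -4), (-8, -4)) = 1.0 <-- minimum
d((3, -7), (10, 0)) = 9.8995
d((3, -7), (-8, -4)) = 11.4018
d((10, 0), (-8, -4)) = 18.4391

Closest pair: (-7, -4) and (-8, -4) with distance 1.0

The closest pair is (-7, -4) and (-8, -4) with Euclidean distance 1.0. For 4 points, brute-force pairwise comparison is shown above. For large n, the divide-and-conquer algorithm (sort by x, recurse on halves, check the dividing strip) achieves O(n log n).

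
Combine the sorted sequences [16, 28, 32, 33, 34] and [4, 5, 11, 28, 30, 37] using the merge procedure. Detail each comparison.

Merging process:

Compare 16 vs 4: take 4 from right. Merged: [4]
Compare 16 vs 5: take 5 from right. Merged: [4, 5]
Compare 16 vs 11: take 11 from right. Merged: [4, 5, 11]
Compare 16 vs 28: take 16 from left. Merged: [4, 5, 11, 16]
Compare 28 vs 28: take 28 from left. Merged: [4, 5, 11, 16, 28]
Compare 32 vs 28: take 28 from right. Merged: [4, 5, 11, 16, 28, 28]
Compare 32 vs 30: take 30 from right. Merged: [4, 5, 11, 16, 28, 28, 30]
Compare 32 vs 37: take 32 from left. Merged: [4, 5, 11, 16, 28, 28, 30, 32]
Compare 33 vs 37: take 33 from left. Merged: [4, 5, 11, 16, 28, 28, 30, 32, 33]
Compare 34 vs 37: take 34 from left. Merged: [4, 5, 11, 16, 28, 28, 30, 32, 33, 34]
Append remaining from right: [37]. Merged: [4, 5, 11, 16, 28, 28, 30, 32, 33, 34, 37]

Final merged array: [4, 5, 11, 16, 28, 28, 30, 32, 33, 34, 37]
Total comparisons: 10

The merged array is [4, 5, 11, 16, 28, 28, 30, 32, 33, 34, 37], requiring 10 comparisons. The merge step runs in O(n) time where n is the total number of elements.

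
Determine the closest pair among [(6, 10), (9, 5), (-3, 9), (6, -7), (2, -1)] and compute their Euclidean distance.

Computing all pairwise distances among 5 points:

d((6, 10), (9, 5)) = 5.831 <-- minimum
d((6, 10), (-3, 9)) = 9.0554
d((6, 10), (6, -7)) = 17.0
d((6, 10), (2, -1)) = 11.7047
d((9, 5), (-3, 9)) = 12.6491
d((9, 5), (6, -7)) = 12.3693
d((9, 5), (2, -1)) = 9.2195
d((-3, 9), (6, -7)) = 18.3576
d((-3, 9), (2, -1)) = 11.1803
d((6, -7), (2, -1)) = 7.2111

Closest pair: (6, 10) and (9, 5) with distance 5.831

The closest pair is (6, 10) and (9, 5) with Euclidean distance 5.831. For 5 points, brute-force pairwise comparison is shown above. For large n, the divide-and-conquer algorithm (sort by x, recurse on halves, check the dividing strip) achieves O(n log n).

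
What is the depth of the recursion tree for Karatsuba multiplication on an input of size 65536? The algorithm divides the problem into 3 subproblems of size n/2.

For divide and conquer with division factor 2:

Problem sizes at each level:
Level 0: 65536
Level 1: 32768
Level 2: 16384
Level 3: 8192
Level 4: 4096
Level 5: 2048
Level 6: 1024
Level 7: 512
Level 8: 256
Level 9: 128
Level 10: 64
Level 11: 32
Level 12: 16
Level 13: 8
Level 14: 4
Level 15: 2
Level 16: 1

The root is level 0 and the size-1 base case is level 16 (the tree spans levels 0 through 16, i.e. 17 levels counting the root), so the depth is the number of divisions: log_2(65536) = 16

The recursion tree depth is log_2(65536) = 16. At each level, the problem size is divided by 2, so it takes 16 divisions to reduce to a base case of size 1. The algorithm makes 3 recursive calls at each level.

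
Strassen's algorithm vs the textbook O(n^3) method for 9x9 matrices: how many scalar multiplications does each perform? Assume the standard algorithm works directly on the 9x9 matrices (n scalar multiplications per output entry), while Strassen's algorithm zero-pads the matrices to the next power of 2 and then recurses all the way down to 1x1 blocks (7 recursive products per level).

Matrix multiplication for 9x9 matrices:

Strassen's algorithm requires power-of-2 dimensions. Pad 9x9 to 16x16 (next power of 2).

Standard algorithm: 9^3 = 729 multiplications
Strassen's algorithm: 7^(log2(16)) = 7^4 = 2401 multiplications
Difference: 729 - 2401 = -1672 (Strassen uses MORE here due to padding overhead — for small or just-over-power-of-2 n, padding can outweigh the per-level savings)

Standard: 729 multiplications (9^3). Strassen: 2401 multiplications (7^4, after padding to 16x16). Strassen reduces 8 recursive multiplications to 7 at each level.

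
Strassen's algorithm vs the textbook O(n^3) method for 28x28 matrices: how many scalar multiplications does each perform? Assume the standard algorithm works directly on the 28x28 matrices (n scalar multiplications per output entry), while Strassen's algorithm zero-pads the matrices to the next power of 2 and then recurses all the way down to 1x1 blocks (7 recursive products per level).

Matrix multiplication for 28x28 matrices:

Strassen's algorithm requires power-of-2 dimensions. Pad 28x28 to 32x32 (next power of 2).

Standard algorithm: 28^3 = 21952 multiplications
Strassen's algorithm: 7^(log2(32)) = 7^5 = 16807 multiplications
Savings: 21952 - 16807 = 5145 multiplications

Standard: 21952 multiplications (28^3). Strassen: 16807 multiplications (7^5, after padding to 32x32). Strassen reduces 8 recursive multiplications to 7 at each level.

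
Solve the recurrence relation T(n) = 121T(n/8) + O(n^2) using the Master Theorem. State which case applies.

Master Theorem for T(n) = 121T(n/8) + O(n^2):

a = 121, b = 8, c = 2
log_b(a) = log_8(121) = 2.3063

Case 1: c = 2 < log_8(121) = 2.3063
T(n) = O(n^(log_8 121))

For T(n) = 121T(n/8) + O(n^2): log_8(121) = 2.3063. This is Case 1 of the Master Theorem (c < log_b(a), work dominated by leaves), giving O(n^(log_8 121)).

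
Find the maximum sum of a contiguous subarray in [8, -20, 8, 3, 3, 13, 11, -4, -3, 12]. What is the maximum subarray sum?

Using Kadane's algorithm on [8, -20, 8, 3, 3, 13, 11, -4, -3, 12]:

Scanning through the array:
Position 1 (value -20): max_ending_here = -12, max_so_far = 8
Position 2 (value 8): max_ending_here = 8, max_so_far = 8
Position 3 (value 3): max_ending_here = 11, max_so_far = 11
Position 4 (value 3): max_ending_here = 14, max_so_far = 14
Position 5 (value 13): max_ending_here = 27, max_so_far = 27
Position 6 (value 11): max_ending_here = 38, max_so_far = 38
Position 7 (value -4): max_ending_here = 34, max_so_far = 38
Position 8 (value -3): max_ending_here = 31, max_so_far = 38
Position 9 (value 12): max_ending_here = 43, max_so_far = 43

Maximum subarray: [8, 3, 3, 13, 11, -4, -3, 12]
Maximum sum: 43

The maximum subarray is [8, 3, 3, 13, 11, -4, -3, 12] with sum 43. This subarray runs from index 2 to index 9.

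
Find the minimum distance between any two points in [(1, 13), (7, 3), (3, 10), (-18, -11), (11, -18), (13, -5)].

Computing all pairwise distances among 6 points:

d((1, 13), (7, 3)) = 11.6619
d((1, 13), (3, 10)) = 3.6056 <-- minimum
d((1, 13), (-18, -11)) = 30.6105
d((1, 13), (11, -18)) = 32.573
d((1, 13), (13, -5)) = 21.6333
d((7, 3), (3, 10)) = 8.0623
d((7, 3), (-18, -11)) = 28.6531
d((7, 3), (11, -18)) = 21.3776
d((7, 3), (13, -5)) = 10.0
d((3, 10), (-18, -11)) = 29.6985
d((3, 10), (11, -18)) = 29.1204
d((3, 10), (13, -5)) = 18.0278
d((-18, -11), (11, -18)) = 29.8329
d((-18, -11), (13, -5)) = 31.5753
d((11, -18), (13, -5)) = 13.1529

Closest pair: (1, 13) and (3, 10) with distance 3.6056

The closest pair is (1, 13) and (3, 10) with Euclidean distance 3.6056. For 6 points, brute-force pairwise comparison is shown above. For large n, the divide-and-conquer algorithm (sort by x, recurse on halves, check the dividing strip) achieves O(n log n).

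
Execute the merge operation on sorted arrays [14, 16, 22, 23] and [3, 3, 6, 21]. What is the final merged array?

Merging process:

Compare 14 vs 3: take 3 from right. Merged: [3]
Compare 14 vs 3: take 3 from right. Merged: [3, 3]
Compare 14 vs 6: take 6 from right. Merged: [3, 3, 6]
Compare 14 vs 21: take 14 from left. Merged: [3, 3, 6, 14]
Compare 16 vs 21: take 16 from left. Merged: [3, 3, 6, 14, 16]
Compare 22 vs 21: take 21 from right. Merged: [3, 3, 6, 14, 16, 21]
Append remaining from left: [22, 23]. Merged: [3, 3, 6, 14, 16, 21, 22, 23]

Final merged array: [3, 3, 6, 14, 16, 21, 22, 23]
Total comparisons: 6

The merged array is [3, 3, 6, 14, 16, 21, 22, 23], requiring 6 comparisons. The merge step runs in O(n) time where n is the total number of elements.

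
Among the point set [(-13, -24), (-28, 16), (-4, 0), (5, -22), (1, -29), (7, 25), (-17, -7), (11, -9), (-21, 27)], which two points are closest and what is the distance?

Computing all pairwise distances among 9 points:

d((-13, -24), (-28, 16)) = 42.72
d((-13, -24), (-4, 0)) = 25.632
d((-13, -24), (5, -22)) = 18.1108
d((-13, -24), (1, -29)) = 14.8661
d((-13, -24), (7, 25)) = 52.9245
d((-13, -24), (-17, -7)) = 17.4642
d((-13, -24), (11, -9)) = 28.3019
d((-13, -24), (-21, 27)) = 51.6236
d((-28, 16), (-4, 0)) = 28.8444
d((-28, 16), (5, -22)) = 50.3289
d((-28, 16), (1, -29)) = 53.535
d((-28, 16), (7, 25)) = 36.1386
d((-28, 16), (-17, -7)) = 25.4951
d((-28, 16), (11, -9)) = 46.3249
d((-28, 16), (-21, 27)) = 13.0384
d((-4, 0), (5, -22)) = 23.7697
d((-4, 0), (1, -29)) = 29.4279
d((-4, 0), (7, 25)) = 27.313
d((-4, 0), (-17, -7)) = 14.7648
d((-4, 0), (11, -9)) = 17.4929
d((-4, 0), (-21, 27)) = 31.9061
d((5, -22), (1, -29)) = 8.0623 <-- minimum
d((5, -22), (7, 25)) = 47.0425
d((5, -22), (-17, -7)) = 26.6271
d((5, -22), (11, -9)) = 14.3178
d((5, -22), (-21, 27)) = 55.4707
d((1, -29), (7, 25)) = 54.3323
d((1, -29), (-17, -7)) = 28.4253
d((1, -29), (11, -9)) = 22.3607
d((1, -29), (-21, 27)) = 60.1664
d((7, 25), (-17, -7)) = 40.0
d((7, 25), (11, -9)) = 34.2345
d((7, 25), (-21, 27)) = 28.0713
d((-17, -7), (11, -9)) = 28.0713
d((-17, -7), (-21, 27)) = 34.2345
d((11, -9), (-21, 27)) = 48.1664

Closest pair: (5, -22) and (1, -29) with distance 8.0623

The closest pair is (5, -22) and (1, -29) with Euclidean distance 8.0623. For 9 points, brute-force pairwise comparison is shown above. For large n, the divide-and-conquer algorithm (sort by x, recurse on halves, check the dividing strip) achieves O(n log n).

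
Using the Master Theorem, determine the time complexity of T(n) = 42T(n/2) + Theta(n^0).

Master Theorem for T(n) = 42T(n/2) + O(n^0):

a = 42, b = 2, c = 0
log_b(a) = log_2(42) = 5.3923

Case 1: c = 0 < log_2(42) = 5.3923
T(n) = O(n^(log_2 42))

For T(n) = 42T(n/2) + O(n^0): log_2(42) = 5.3923. This is Case 1 of the Master Theorem (c < log_b(a), work dominated by leaves), giving O(n^(log_2 42)).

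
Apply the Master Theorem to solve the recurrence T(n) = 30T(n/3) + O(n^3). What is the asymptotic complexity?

Master Theorem for T(n) = 30T(n/3) + O(n^3):

a = 30, b = 3, c = 3
log_b(a) = log_3(30) = 3.0959

Case 1: c = 3 < log_3(30) = 3.0959
T(n) = O(n^(log_3 30))

For T(n) = 30T(n/3) + O(n^3): log_3(30) = 3.0959. This is Case 1 of the Master Theorem (c < log_b(a), work dominated by leaves), giving O(n^(log_3 30)).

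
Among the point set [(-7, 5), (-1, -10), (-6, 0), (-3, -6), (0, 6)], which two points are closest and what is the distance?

Computing all pairwise distances among 5 points:

d((-7, 5), (-1, -10)) = 16.1555
d((-7, 5), (-6, 0)) = 5.099
d((-7, 5), (-3, -6)) = 11.7047
d((-7, 5), (0, 6)) = 7.0711
d((-1, -10), (-6, 0)) = 11.1803
d((-1, -10), (-3, -6)) = 4.4721 <-- minimum
d((-1, -10), (0, 6)) = 16.0312
d((-6, 0), (-3, -6)) = 6.7082
d((-6, 0), (0, 6)) = 8.4853
d((-3, -6), (0, 6)) = 12.3693

Closest pair: (-1, -10) and (-3, -6) with distance 4.4721

The closest pair is (-1, -10) and (-3, -6) with Euclidean distance 4.4721. For 5 points, brute-force pairwise comparison is shown above. For large n, the divide-and-conquer algorithm (sort by x, recurse on halves, check the dividing strip) achieves O(n log n).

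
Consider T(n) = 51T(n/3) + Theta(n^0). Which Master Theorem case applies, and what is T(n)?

Master Theorem for T(n) = 51T(n/3) + O(n^0):

a = 51, b = 3, c = 0
log_b(a) = log_3(51) = 3.5789

Case 1: c = 0 < log_3(51) = 3.5789
T(n) = O(n^(log_3 51))

For T(n) = 51T(n/3) + O(n^0): log_3(51) = 3.5789. This is Case 1 of the Master Theorem (c < log_b(a), work dominated by leaves), giving O(n^(log_3 51)).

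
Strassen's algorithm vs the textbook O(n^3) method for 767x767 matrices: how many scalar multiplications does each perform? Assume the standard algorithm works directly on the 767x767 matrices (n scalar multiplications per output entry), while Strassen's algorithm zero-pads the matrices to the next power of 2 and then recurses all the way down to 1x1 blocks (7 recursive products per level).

Matrix multiplication for 767x767 matrices:

Strassen's algorithm requires power-of-2 dimensions. Pad 767x767 to 1024x1024 (next power of 2).

Standard algorithm: 767^3 = 451217663 multiplications
Strassen's algorithm: 7^(log2(1024)) = 7^10 = 282475249 multiplications
Savings: 451217663 - 282475249 = 168742414 multiplications

Standard: 451217663 multiplications (767^3). Strassen: 282475249 multiplications (7^10, after padding to 1024x1024). Strassen reduces 8 recursive multiplications to 7 at each level.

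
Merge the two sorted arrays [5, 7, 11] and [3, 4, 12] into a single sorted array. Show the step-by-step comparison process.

Merging process:

Compare 5 vs 3: take 3 from right. Merged: [3]
Compare 5 vs 4: take 4 from right. Merged: [3, 4]
Compare 5 vs 12: take 5 from left. Merged: [3, 4, 5]
Compare 7 vs 12: take 7 from left. Merged: [3, 4, 5, 7]
Compare 11 vs 12: take 11 from left. Merged: [3, 4, 5, 7, 11]
Append remaining from right: [12]. Merged: [3, 4, 5, 7, 11, 12]

Final merged array: [3, 4, 5, 7, 11, 12]
Total comparisons: 5

The merged array is [3, 4, 5, 7, 11, 12], requiring 5 comparisons. The merge step runs in O(n) time where n is the total number of elements.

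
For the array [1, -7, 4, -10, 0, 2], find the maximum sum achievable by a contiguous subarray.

Using Kadane's algorithm on [1, -7, 4, -10, 0, 2]:

Scanning through the array:
Position 1 (value -7): max_ending_here = -6, max_so_far = 1
Position 2 (value 4): max_ending_here = 4, max_so_far = 4
Position 3 (value -10): max_ending_here = -6, max_so_far = 4
Position 4 (value 0): max_ending_here = 0, max_so_far = 4
Position 5 (value 2): max_ending_here = 2, max_so_far = 4

Maximum subarray: [4]
Maximum sum: 4

The maximum subarray is [4] with sum 4. This subarray runs from index 2 to index 2.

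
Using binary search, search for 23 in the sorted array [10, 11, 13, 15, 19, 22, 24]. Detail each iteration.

Binary search for 23 in [10, 11, 13, 15, 19, 22, 24]:

lo=0, hi=6, mid=3, arr[mid]=15 -> 15 < 23, search right half
lo=4, hi=6, mid=5, arr[mid]=22 -> 22 < 23, search right half
lo=6, hi=6, mid=6, arr[mid]=24 -> 24 > 23, search left half
lo=6 > hi=5, target 23 not found

Binary search determines that 23 is not in the array after 3 comparisons. The search space was exhausted without finding the target.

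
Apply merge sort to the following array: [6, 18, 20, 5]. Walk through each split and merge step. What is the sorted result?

Merge sort trace:

Split: [6, 18, 20, 5] -> [6, 18] and [20, 5]
  Split: [6, 18] -> [6] and [18]
  Merge: [6] + [18] -> [6, 18]
  Split: [20, 5] -> [20] and [5]
  Merge: [20] + [5] -> [5, 20]
Merge: [6, 18] + [5, 20] -> [5, 6, 18, 20]

Final sorted array: [5, 6, 18, 20]

The merge sort proceeds by recursively splitting the array and merging sorted halves.
After all merges, the sorted array is [5, 6, 18, 20].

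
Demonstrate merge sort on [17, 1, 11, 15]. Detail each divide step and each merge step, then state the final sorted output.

Merge sort trace:

Split: [17, 1, 11, 15] -> [17, 1] and [11, 15]
  Split: [17, 1] -> [17] and [1]
  Merge: [17] + [1] -> [1, 17]
  Split: [11, 15] -> [11] and [15]
  Merge: [11] + [15] -> [11, 15]
Merge: [1, 17] + [11, 15] -> [1, 11, 15, 17]

Final sorted array: [1, 11, 15, 17]

The merge sort proceeds by recursively splitting the array and merging sorted halves.
After all merges, the sorted array is [1, 11, 15, 17].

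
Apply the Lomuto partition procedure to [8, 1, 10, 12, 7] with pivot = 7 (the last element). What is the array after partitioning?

Lomuto partition with pivot = 7:

Initial array: [8, 1, 10, 12, 7]

arr[0]=8 > 7: no swap
arr[1]=1 <= 7: swap with position 0, array becomes [1, 8, 10, 12, 7]
arr[2]=10 > 7: no swap
arr[3]=12 > 7: no swap

Place pivot at position 1: [1, 7, 10, 12, 8]
Pivot position: 1

After partitioning with pivot 7, the array becomes [1, 7, 10, 12, 8]. The pivot is placed at index 1. All elements to the left of the pivot are <= 7, and all elements to the right are > 7.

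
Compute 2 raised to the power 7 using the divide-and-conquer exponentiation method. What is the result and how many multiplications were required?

Computing 2^7 by squaring (build up from 2^1; each line after the first costs one multiplication):

2^1 = 2
2^2 = (2^1)^2 = 2^2 = 4
2^3 = 2 * 2^2 = 2 * 4 = 8
2^6 = (2^3)^2 = 8^2 = 64
2^7 = 2 * 2^6 = 2 * 64 = 128

Result: 128
Multiplications needed: 4 (4 lines after 2^1)

2^7 = 128. Using exponentiation by squaring, this requires 4 multiplications. The key idea: if the exponent is even, square the half-power; if odd, multiply by the base once.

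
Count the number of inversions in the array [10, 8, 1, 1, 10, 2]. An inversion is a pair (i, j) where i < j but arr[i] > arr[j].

Finding inversions in [10, 8, 1, 1, 10, 2]:

(0, 1): arr[0]=10 > arr[1]=8
(0, 2): arr[0]=10 > arr[2]=1
(0, 3): arr[0]=10 > arr[3]=1
(0, 5): arr[0]=10 > arr[5]=2
(1, 2): arr[1]=8 > arr[2]=1
(1, 3): arr[1]=8 > arr[3]=1
(1, 5): arr[1]=8 > arr[5]=2
(4, 5): arr[4]=10 > arr[5]=2

Total inversions: 8

The array has 8 inversion(s): (0,1), (0,2), (0,3), (0,5), (1,2), (1,3), (1,5), (4,5). Each pair (i,j) satisfies i < j and arr[i] > arr[j].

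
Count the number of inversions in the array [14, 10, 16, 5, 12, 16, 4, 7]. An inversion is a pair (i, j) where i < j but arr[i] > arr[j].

Finding inversions in [14, 10, 16, 5, 12, 16, 4, 7]:

(0, 1): arr[0]=14 > arr[1]=10
(0, 3): arr[0]=14 > arr[3]=5
(0, 4): arr[0]=14 > arr[4]=12
(0, 6): arr[0]=14 > arr[6]=4
(0, 7): arr[0]=14 > arr[7]=7
(1, 3): arr[1]=10 > arr[3]=5
(1, 6): arr[1]=10 > arr[6]=4
(1, 7): arr[1]=10 > arr[7]=7
(2, 3): arr[2]=16 > arr[3]=5
(2, 4): arr[2]=16 > arr[4]=12
(2, 6): arr[2]=16 > arr[6]=4
(2, 7): arr[2]=16 > arr[7]=7
(3, 6): arr[3]=5 > arr[6]=4
(4, 6): arr[4]=12 > arr[6]=4
(4, 7): arr[4]=12 > arr[7]=7
(5, 6): arr[5]=16 > arr[6]=4
(5, 7): arr[5]=16 > arr[7]=7

Total inversions: 17

The array has 17 inversion(s): (0,1), (0,3), (0,4), (0,6), (0,7), (1,3), (1,6), (1,7), (2,3), (2,4), (2,6), (2,7), (3,6), (4,6), (4,7), (5,6), (5,7). Each pair (i,j) satisfies i < j and arr[i] > arr[j].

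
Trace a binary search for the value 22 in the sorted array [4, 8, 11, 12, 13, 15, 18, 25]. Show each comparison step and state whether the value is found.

Binary search for 22 in [4, 8, 11, 12, 13, 15, 18, 25]:

lo=0, hi=7, mid=3, arr[mid]=12 -> 12 < 22, search right half
lo=4, hi=7, mid=5, arr[mid]=15 -> 15 < 22, search right half
lo=6, hi=7, mid=6, arr[mid]=18 -> 18 < 22, search right half
lo=7, hi=7, mid=7, arr[mid]=25 -> 25 > 22, search left half
lo=7 > hi=6, target 22 not found

Binary search determines that 22 is not in the array after 4 comparisons. The search space was exhausted without finding the target.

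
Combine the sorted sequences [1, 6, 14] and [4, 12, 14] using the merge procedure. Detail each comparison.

Merging process:

Compare 1 vs 4: take 1 from left. Merged: [1]
Compare 6 vs 4: take 4 from right. Merged: [1, 4]
Compare 6 vs 12: take 6 from left. Merged: [1, 4, 6]
Compare 14 vs 12: take 12 from right. Merged: [1, 4, 6, 12]
Compare 14 vs 14: take 14 from left. Merged: [1, 4, 6, 12, 14]
Append remaining from right: [14]. Merged: [1, 4, 6, 12, 14, 14]

Final merged array: [1, 4, 6, 12, 14, 14]
Total comparisons: 5

The merged array is [1, 4, 6, 12, 14, 14], requiring 5 comparisons. The merge step runs in O(n) time where n is the total number of elements.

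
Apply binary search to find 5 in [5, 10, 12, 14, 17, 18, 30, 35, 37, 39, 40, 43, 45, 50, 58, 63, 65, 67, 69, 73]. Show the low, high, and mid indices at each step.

Binary search for 5 in [5, 10, 12, 14, 17, 18, 30, 35, 37, 39, 40, 43, 45, 50, 58, 63, 65, 67, 69, 73]:

lo=0, hi=19, mid=9, arr[mid]=39 -> 39 > 5, search left half
lo=0, hi=8, mid=4, arr[mid]=17 -> 17 > 5, search left half
lo=0, hi=3, mid=1, arr[mid]=10 -> 10 > 5, search left half
lo=0, hi=0, mid=0, arr[mid]=5 -> Found target at index 0!

Binary search finds 5 at index 0 after 4 comparisons. The search repeatedly halves the search space by comparing with the middle element.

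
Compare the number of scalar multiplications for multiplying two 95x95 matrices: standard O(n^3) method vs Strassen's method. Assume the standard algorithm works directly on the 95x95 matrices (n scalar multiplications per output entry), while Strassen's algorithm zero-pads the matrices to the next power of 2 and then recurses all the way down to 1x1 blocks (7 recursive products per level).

Matrix multiplication for 95x95 matrices:

Strassen's algorithm requires power-of-2 dimensions. Pad 95x95 to 128x128 (next power of 2).

Standard algorithm: 95^3 = 857375 multiplications
Strassen's algorithm: 7^(log2(128)) = 7^7 = 823543 multiplications
Savings: 857375 - 823543 = 33832 multiplications

Standard: 857375 multiplications (95^3). Strassen: 823543 multiplications (7^7, after padding to 128x128). Strassen reduces 8 recursive multiplications to 7 at each level.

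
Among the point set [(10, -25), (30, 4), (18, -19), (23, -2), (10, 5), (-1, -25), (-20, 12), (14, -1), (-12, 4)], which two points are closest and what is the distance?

Computing all pairwise distances among 9 points:

d((10, -25), (30, 4)) = 35.2278
d((10, -25), (18, -19)) = 10.0
d((10, -25), (23, -2)) = 26.4197
d((10, -25), (10, 5)) = 30.0
d((10, -25), (-1, -25)) = 11.0
d((10, -25), (-20, 12)) = 47.634
d((10, -25), (14, -1)) = 24.3311
d((10, -25), (-12, 4)) = 36.4005
d((30, 4), (18, -19)) = 25.9422
d((30, 4), (23, -2)) = 9.2195
d((30, 4), (10, 5)) = 20.025
d((30, 4), (-1, -25)) = 42.45
d((30, 4), (-20, 12)) = 50.636
d((30, 4), (14, -1)) = 16.7631
d((30, 4), (-12, 4)) = 42.0
d((18, -19), (23, -2)) = 17.72
d((18, -19), (10, 5)) = 25.2982
d((18, -19), (-1, -25)) = 19.9249
d((18, -19), (-20, 12)) = 49.0408
d((18, -19), (14, -1)) = 18.4391
d((18, -19), (-12, 4)) = 37.8021
d((23, -2), (10, 5)) = 14.7648
d((23, -2), (-1, -25)) = 33.2415
d((23, -2), (-20, 12)) = 45.2217
d((23, -2), (14, -1)) = 9.0554
d((23, -2), (-12, 4)) = 35.5106
d((10, 5), (-1, -25)) = 31.9531
d((10, 5), (-20, 12)) = 30.8058
d((10, 5), (14, -1)) = 7.2111 <-- minimum
d((10, 5), (-12, 4)) = 22.0227
d((-1, -25), (-20, 12)) = 41.5933
d((-1, -25), (14, -1)) = 28.3019
d((-1, -25), (-12, 4)) = 31.0161
d((-20, 12), (14, -1)) = 36.4005
d((-20, 12), (-12, 4)) = 11.3137
d((14, -1), (-12, 4)) = 26.4764

Closest pair: (10, 5) and (14, -1) with distance 7.2111

The closest pair is (10, 5) and (14, -1) with Euclidean distance 7.2111. For 9 points, brute-force pairwise comparison is shown above. For large n, the divide-and-conquer algorithm (sort by x, recurse on halves, check the dividing strip) achieves O(n log n).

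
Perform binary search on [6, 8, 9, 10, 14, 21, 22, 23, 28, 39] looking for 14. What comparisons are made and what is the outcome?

Binary search for 14 in [6, 8, 9, 10, 14, 21, 22, 23, 28, 39]:

lo=0, hi=9, mid=4, arr[mid]=14 -> Found target at index 4!

Binary search finds 14 at index 4 after 1 comparisons. The search repeatedly halves the search space by comparing with the middle element.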